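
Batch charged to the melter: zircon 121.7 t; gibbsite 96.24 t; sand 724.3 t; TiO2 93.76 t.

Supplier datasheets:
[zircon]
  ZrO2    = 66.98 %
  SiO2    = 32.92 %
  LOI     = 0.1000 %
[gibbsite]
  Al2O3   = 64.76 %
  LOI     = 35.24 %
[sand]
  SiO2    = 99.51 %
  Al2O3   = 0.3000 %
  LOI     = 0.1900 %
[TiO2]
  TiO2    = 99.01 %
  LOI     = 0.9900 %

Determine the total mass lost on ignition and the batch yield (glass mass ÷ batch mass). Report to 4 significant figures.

All arithmetic runs at full float precision in every operation — mid-chain values appear, with 4-significant-figure rounding, when written out; a single rounding completes each reported figure. All derived quantities, which include net glass mass, four oxide percentages, yield, totals, LOI, are computed at full float precision, as quoted within problem or answer, from the weighed amounts at 999.7 t of glass.
Ignition loss by material:
  zircon: 121.7 × 0.001000 = 0.1217 t
  gibbsite: 96.24 × 0.3524 = 33.91 t
  sand: 724.3 × 0.001900 = 1.376 t
  TiO2: 93.76 × 0.009900 = 0.9282 t
Total LOI = 36.34 t
Glass = batch − LOI = 1036 − 36.34 = 999.7 t

LOI loss = 36.34 t; glass = 999.7 t; yield = 96.49%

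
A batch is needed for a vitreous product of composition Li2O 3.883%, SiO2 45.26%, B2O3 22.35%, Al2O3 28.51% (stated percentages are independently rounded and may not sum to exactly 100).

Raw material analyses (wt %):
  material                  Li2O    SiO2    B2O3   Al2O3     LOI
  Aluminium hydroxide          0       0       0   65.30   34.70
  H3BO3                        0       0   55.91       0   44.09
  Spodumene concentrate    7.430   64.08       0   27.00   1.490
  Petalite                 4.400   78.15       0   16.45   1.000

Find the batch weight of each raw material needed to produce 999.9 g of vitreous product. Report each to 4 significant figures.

Batch per 999.9 g vitreous product:
  Aluminium hydroxide: 218.4 g
  H3BO3: 399.7 g
  Spodumene concentrate: 349.2 g
  Petalite: 292.8 g
Total batch = 1260 g; LOI loss = 260.1 g; yield = 79.36%

Mid-chain values are printed rounded to 4 significant digits on the page. Each numeric step runs at full precision all the way through. Each reported number is rounded once only. All derived quantities are rebuilt at exact precision (net glass mass, four oxide percentages, LOI, totals, the yield) from the weighed amounts on 999.9 g of glass, as given in either problem or answer.
Oxide mass targets, per 999.9 g vitreous product:
  Li2O: 3.883% × 999.9 = 38.83 g
  SiO2: 45.26% × 999.9 = 452.6 g
  B2O3: 22.35% × 999.9 = 223.5 g
  Al2O3: 28.51% × 999.9 = 285.1 g
Oxide-by-oxide audit on the weights just shown, for the quoted basis mass (delivered sums recover each target within answer rounding):
  Li2O: 349.2·0.07430 + 292.8·0.04400 = 38.83 g (target 38.83 g)
  SiO2: 349.2·0.6408 + 292.8·0.7815 = 452.6 g (target 452.6 g)
  B2O3: 399.7·0.5591 = 223.5 g (target 223.5 g)
  Al2O3: 218.4·0.6530 + 349.2·0.2700 + 292.8·0.1645 = 285.1 g (target 285.1 g)
Mass balance on the glass: batch total minus LOI = 1000 g (oxide target masses add up to 999.9 g; with the basis standing at 999.9 g — gaps are rounding artifacts).
Batch total: Σ batch = 1260 g; Σ batch·LOI gives LOI loss = 260.1 g; yield = glass ÷ total batch = 79.36%.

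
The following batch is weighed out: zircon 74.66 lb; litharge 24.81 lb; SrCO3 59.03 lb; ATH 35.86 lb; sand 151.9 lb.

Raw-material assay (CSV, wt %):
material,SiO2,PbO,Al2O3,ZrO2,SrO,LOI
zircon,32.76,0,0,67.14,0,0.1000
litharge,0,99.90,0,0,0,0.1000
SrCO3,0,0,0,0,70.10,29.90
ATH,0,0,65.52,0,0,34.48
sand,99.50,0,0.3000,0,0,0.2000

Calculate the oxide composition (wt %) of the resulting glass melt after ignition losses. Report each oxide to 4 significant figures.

Glass mass = 315.8 lb (batch 346.3 − LOI 30.42).
Composition: SiO2 55.60%, PbO 7.847%, Al2O3 7.583%, ZrO2 15.87%, SrO 13.10%

Each numeric step runs at exact precision throughout — values along the way are printed, with 4-significant-digit rounding, between the steps; each reported figure undergoes a single rounding; derived quantities (the totals, yield, ignition loss, glass mass, five oxide percentages) are computed from the batch weights at 315.8 lb of glass in full precision precisely as stated by question or answer.
Delivered oxide masses:
  SiO2: 74.66·0.3276 + 151.9·0.9950 = 175.6 lb
  PbO: 24.81·0.9990 = 24.79 lb
  Al2O3: 35.86·0.6552 + 151.9·0.003000 = 23.95 lb
  ZrO2: 74.66·0.6714 = 50.13 lb
  SrO: 59.03·0.7010 = 41.38 lb
LOI: 74.66·0.001000 + 24.81·0.001000 + 59.03·0.2990 + 35.86·0.3448 + 151.9·0.002000 = 30.42 lb
Glass mass = batch − LOI = 346.3 − 30.42 = 315.8 lb (matching Σ of the oxides)
each oxide over glass, ×100, is wt %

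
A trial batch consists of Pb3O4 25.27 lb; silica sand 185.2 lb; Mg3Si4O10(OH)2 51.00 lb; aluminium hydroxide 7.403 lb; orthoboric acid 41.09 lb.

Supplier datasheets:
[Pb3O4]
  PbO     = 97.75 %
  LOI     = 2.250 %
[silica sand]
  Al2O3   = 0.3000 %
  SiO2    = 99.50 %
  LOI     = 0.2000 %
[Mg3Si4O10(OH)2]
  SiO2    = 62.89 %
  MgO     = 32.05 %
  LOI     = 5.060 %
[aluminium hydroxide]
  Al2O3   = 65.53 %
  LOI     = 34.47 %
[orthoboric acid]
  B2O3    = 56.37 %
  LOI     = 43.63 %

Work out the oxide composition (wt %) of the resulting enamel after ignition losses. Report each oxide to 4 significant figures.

Values along the way are displayed, rounded to 4 significant figures, across the worked steps. Each numeric step holds full precision at each step; a single rounding finalizes each reported result; all derived quantities are computed in full precision (the five compositions, the totals, glass mass, the yield, ignition loss) from the batch weights on 286.0 lb of glass as they appear in the problem or the answer.
Per-oxide mass from batch:
  Al2O3: 185.2·0.003000 + 7.403·0.6553 = 5.407 lb
  PbO: 25.27·0.9775 = 24.70 lb
  SiO2: 185.2·0.9950 + 51.00·0.6289 = 216.3 lb
  B2O3: 41.09·0.5637 = 23.16 lb
  MgO: 51.00·0.3205 = 16.35 lb
LOI: 25.27·0.02250 + 185.2·0.002000 + 51.00·0.05060 + 7.403·0.3447 + 41.09·0.4363 = 24.00 lb
batch − LOI leaves glass = 310.0 − 24.00 = 286.0 lb (= Σ oxide masses)
percent share: oxide ÷ glass, ×100

Glass mass = 286.0 lb (batch 310.0 − LOI 24.00).
Composition: Al2O3 1.891%, PbO 8.638%, SiO2 75.66%, B2O3 8.100%, MgO 5.716%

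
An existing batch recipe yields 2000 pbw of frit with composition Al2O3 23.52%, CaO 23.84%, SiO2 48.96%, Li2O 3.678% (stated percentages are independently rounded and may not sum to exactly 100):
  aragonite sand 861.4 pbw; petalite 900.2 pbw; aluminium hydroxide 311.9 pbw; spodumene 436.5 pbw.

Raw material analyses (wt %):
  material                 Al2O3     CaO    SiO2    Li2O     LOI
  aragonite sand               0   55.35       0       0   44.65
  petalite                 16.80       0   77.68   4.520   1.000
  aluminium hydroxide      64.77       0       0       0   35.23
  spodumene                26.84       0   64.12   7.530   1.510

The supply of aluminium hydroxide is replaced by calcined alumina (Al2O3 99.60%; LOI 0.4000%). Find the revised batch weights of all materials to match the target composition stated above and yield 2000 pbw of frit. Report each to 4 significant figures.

Revised batch per 2000 pbw frit:
  aragonite sand: 861.4 pbw
  petalite: 900.2 pbw
  calcined alumina: 202.8 pbw
  spodumene: 436.5 pbw
Total batch = 2401 pbw; LOI loss = 401.0 pbw

Mid-chain values are displayed rounded to 4 significant digits; all internal work holds exact precision at all times. Every reported number is rounded exactly once — all derived quantities, which include glass mass, ignition loss, four oxide percentages, the yield, totals, are computed in full float precision, as written in problem or answer, from the batch weights at 2000 pbw of glass.
Per-oxide target masses for 2000 pbw frit:
  Al2O3: 23.52% × 2000 = 470.4 pbw
  CaO: 23.84% × 2000 = 476.8 pbw
  SiO2: 48.96% × 2000 = 979.2 pbw
  Li2O: 3.678% × 2000 = 73.56 pbw
Checking each oxide sum on the weights just shown, under the basis named above (summed amounts equal target values up to rounding of the answer):
  Al2O3: 900.2·0.1680 + 202.8·0.9960 + 436.5·0.2684 = 470.4 pbw (target 470.4 pbw)
  CaO: 861.4·0.5535 = 476.8 pbw (target 476.8 pbw)
  SiO2: 900.2·0.7768 + 436.5·0.6412 = 979.2 pbw (target 979.2 pbw)
  Li2O: 900.2·0.04520 + 436.5·0.07530 = 73.56 pbw (target 73.56 pbw)
Glass-mass closure: the batch minus its LOI: 2000 pbw (oxide target masses add up to 2000 pbw; stated basis 2000 pbw — differing by rounding only).
Batch total: Σ batch = 2401 pbw; Σ batch·LOI gives LOI loss = 401.0 pbw; yield = glass ÷ total batch = 83.30%.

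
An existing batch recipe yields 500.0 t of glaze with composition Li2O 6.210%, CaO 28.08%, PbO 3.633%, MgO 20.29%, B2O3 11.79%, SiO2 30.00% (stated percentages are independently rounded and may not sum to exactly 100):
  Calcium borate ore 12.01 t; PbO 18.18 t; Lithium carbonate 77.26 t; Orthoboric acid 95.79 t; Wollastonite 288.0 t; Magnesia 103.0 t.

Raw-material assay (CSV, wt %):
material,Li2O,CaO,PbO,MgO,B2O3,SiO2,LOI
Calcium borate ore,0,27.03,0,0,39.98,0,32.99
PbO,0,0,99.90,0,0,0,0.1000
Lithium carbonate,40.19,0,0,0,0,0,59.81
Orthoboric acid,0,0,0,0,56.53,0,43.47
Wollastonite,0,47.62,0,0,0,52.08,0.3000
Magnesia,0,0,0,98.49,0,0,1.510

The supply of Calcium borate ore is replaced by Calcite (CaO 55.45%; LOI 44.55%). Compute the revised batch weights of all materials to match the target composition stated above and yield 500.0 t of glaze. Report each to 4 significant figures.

Revised batch per 500.0 t glaze:
  Calcite: 5.853 t
  PbO: 18.18 t
  Lithium carbonate: 77.26 t
  Orthoboric acid: 104.3 t
  Wollastonite: 288.0 t
  Magnesia: 103.0 t
Total batch = 596.6 t; LOI loss = 96.59 t

All arithmetic keeps full float precision all the way through. Intermediates are displayed with 4-significant-figure rounding within the worked lines. A single rounding finalizes every reported result — all derived quantities (the six compositions, totals, yield, ignition loss, glass mass) are computed using the weight values for 500.0 t of glass at exact precision, as set out in question or answer.
Per-oxide target masses for 500.0 t glaze:
  Li2O: 6.210% × 500.0 = 31.05 t
  CaO: 28.08% × 500.0 = 140.4 t
  PbO: 3.633% × 500.0 = 18.16 t
  MgO: 20.29% × 500.0 = 101.4 t
  B2O3: 11.79% × 500.0 = 58.95 t
  SiO2: 30.00% × 500.0 = 150.0 t
A balance pass over the oxides, working from each reported weight, against the basis in use (every target is met by its sum inside rounding margins):
  Li2O: 77.26·0.4019 = 31.05 t (target 31.05 t)
  CaO: 5.853·0.5545 + 288.0·0.4762 = 140.4 t (target 140.4 t)
  PbO: 18.18·0.9990 = 18.16 t (target 18.16 t)
  MgO: 103.0·0.9849 = 101.4 t (target 101.4 t)
  B2O3: 104.3·0.5653 = 58.96 t (target 58.95 t)
  SiO2: 288.0·0.5208 = 150.0 t (target 150.0 t)
Glass-mass sanity pass: net batch after ignition = 500.0 t (the targets, summed, come to 500.0 t; versus the stated basis of 500.0 t — gaps are rounding artifacts).
Batch grand total — Σ batch = 596.6 t; Σ batch·LOI gives LOI loss = 96.59 t; yield = glass ÷ total batch = 83.81%.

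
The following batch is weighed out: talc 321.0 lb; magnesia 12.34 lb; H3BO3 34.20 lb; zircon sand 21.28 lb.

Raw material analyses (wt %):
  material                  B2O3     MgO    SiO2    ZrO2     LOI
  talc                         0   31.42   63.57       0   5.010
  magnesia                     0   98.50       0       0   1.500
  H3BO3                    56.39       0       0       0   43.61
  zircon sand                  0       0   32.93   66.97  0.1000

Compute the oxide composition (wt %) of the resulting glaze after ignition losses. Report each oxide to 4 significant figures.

Each numeric step keeps full precision at every stage; in-progress results are rounded off to 4 significant figures when quoted — exactly one rounding lands on each reported number — derived quantities (four oxide percentages, the totals, yield, net glass mass, ignition loss) are re-derived starting from the weights on 357.6 lb of glass at full float precision as set out in the problem or the answer.
Oxide masses out of the charge:
  B2O3: 34.20·0.5639 = 19.29 lb
  MgO: 321.0·0.3142 + 12.34·0.9850 = 113.0 lb
  SiO2: 321.0·0.6357 + 21.28·0.3293 = 211.1 lb
  ZrO2: 21.28·0.6697 = 14.25 lb
LOI: 321.0·0.05010 + 12.34·0.01500 + 34.20·0.4361 + 21.28·0.001000 = 31.20 lb
The glass mass, total less LOI, = 388.8 − 31.20 = 357.6 lb (consistent with Σ oxide mass)
each oxide over glass, ×100, is wt %

Glass mass = 357.6 lb (batch 388.8 − LOI 31.20).
Composition: B2O3 5.393%, MgO 31.60%, SiO2 59.02%, ZrO2 3.985%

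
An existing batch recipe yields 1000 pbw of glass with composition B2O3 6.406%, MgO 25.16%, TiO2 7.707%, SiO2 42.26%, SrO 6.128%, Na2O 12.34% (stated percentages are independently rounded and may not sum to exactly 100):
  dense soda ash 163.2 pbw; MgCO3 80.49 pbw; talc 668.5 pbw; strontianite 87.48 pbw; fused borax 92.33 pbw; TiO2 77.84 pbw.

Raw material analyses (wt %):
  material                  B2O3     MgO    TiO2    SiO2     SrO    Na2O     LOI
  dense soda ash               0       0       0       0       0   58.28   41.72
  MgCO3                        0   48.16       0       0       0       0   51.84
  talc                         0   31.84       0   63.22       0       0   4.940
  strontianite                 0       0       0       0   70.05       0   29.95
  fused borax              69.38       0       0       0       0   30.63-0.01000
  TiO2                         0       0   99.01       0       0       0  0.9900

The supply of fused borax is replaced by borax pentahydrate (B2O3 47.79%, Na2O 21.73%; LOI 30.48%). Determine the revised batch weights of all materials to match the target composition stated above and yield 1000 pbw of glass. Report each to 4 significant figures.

Revised batch per 1000 pbw glass:
  dense soda ash: 161.8 pbw
  MgCO3: 80.49 pbw
  talc: 668.5 pbw
  strontianite: 87.48 pbw
  borax pentahydrate: 134.0 pbw
  TiO2: 77.84 pbw
Total batch = 1210 pbw; LOI loss = 210.1 pbw

All arithmetic carries full float precision through the solve; working values appear (rounded to four significant figures) at each printed step. Each reported figure is rounded a single time; the derived quantities are computed at full float precision (yield, glass mass, the six compositions, totals, ignition loss) from the batch weights per 1000 pbw of glass precisely as stated by problem or answer.
Oxide mass targets, per 1000 pbw glass:
  B2O3: 6.406% × 1000 = 64.06 pbw
  MgO: 25.16% × 1000 = 251.6 pbw
  TiO2: 7.707% × 1000 = 77.07 pbw
  SiO2: 42.26% × 1000 = 422.6 pbw
  SrO: 6.128% × 1000 = 61.28 pbw
  Na2O: 12.34% × 1000 = 123.4 pbw
Balance tally, oxide-wise, given the weights on record, on the stated basis (summed amounts equal target values within answer rounding):
  B2O3: 134.0·0.4779 = 64.04 pbw (target 64.06 pbw)
  MgO: 80.49·0.4816 + 668.5·0.3184 = 251.6 pbw (target 251.6 pbw)
  TiO2: 77.84·0.9901 = 77.07 pbw (target 77.07 pbw)
  SiO2: 668.5·0.6322 = 422.6 pbw (target 422.6 pbw)
  SrO: 87.48·0.7005 = 61.28 pbw (target 61.28 pbw)
  Na2O: 161.8·0.5828 + 134.0·0.2173 = 123.4 pbw (target 123.4 pbw)
The glass-mass cross-check: net batch after ignition = 1000 pbw (per-oxide target masses sum to 1000 pbw; basis as stated: 1000 pbw — deltas are rounding alone).
Whole-batch sum: Σ batch = 1210 pbw; LOI removed, Σ of batch·LOI: 210.1 pbw; glass ÷ batch gives a yield of 82.64%.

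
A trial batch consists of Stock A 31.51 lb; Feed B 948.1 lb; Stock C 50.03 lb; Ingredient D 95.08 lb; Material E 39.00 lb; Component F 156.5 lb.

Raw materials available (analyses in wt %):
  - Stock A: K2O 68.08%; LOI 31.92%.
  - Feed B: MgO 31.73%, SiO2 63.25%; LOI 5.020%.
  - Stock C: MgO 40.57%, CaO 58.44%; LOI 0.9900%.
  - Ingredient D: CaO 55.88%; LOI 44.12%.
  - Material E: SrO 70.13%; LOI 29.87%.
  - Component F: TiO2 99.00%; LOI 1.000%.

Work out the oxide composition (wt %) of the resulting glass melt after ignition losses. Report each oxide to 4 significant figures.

Glass mass = 1207 lb (batch 1320 − LOI 113.3).
Composition: MgO 26.61%, SrO 2.266%, SiO2 49.69%, TiO2 12.84%, CaO 6.825%, K2O 1.777%

Each numeric step runs at exact precision throughout. In-progress results appear, rounded to four significant digits, between the steps; every reported figure is rounded a single time — all derived quantities, including the six compositions, net glass mass, ignition loss, the yield, the totals, are recomputed using the weight values at 1207 lb of glass at full precision, as written in question or answer.
Per-oxide mass from batch:
  MgO: 948.1·0.3173 + 50.03·0.4057 = 321.1 lb
  SrO: 39.00·0.7013 = 27.35 lb
  SiO2: 948.1·0.6325 = 599.7 lb
  TiO2: 156.5·0.9900 = 154.9 lb
  CaO: 50.03·0.5844 + 95.08·0.5588 = 82.37 lb
  K2O: 31.51·0.6808 = 21.45 lb
LOI: 31.51·0.3192 + 948.1·0.05020 + 50.03·0.009900 + 95.08·0.4412 + 39.00·0.2987 + 156.5·0.01000 = 113.3 lb
batch − LOI leaves glass = 1320 − 113.3 = 1207 lb (consistent with Σ oxide mass)
each wt % is 100 × oxide ÷ glass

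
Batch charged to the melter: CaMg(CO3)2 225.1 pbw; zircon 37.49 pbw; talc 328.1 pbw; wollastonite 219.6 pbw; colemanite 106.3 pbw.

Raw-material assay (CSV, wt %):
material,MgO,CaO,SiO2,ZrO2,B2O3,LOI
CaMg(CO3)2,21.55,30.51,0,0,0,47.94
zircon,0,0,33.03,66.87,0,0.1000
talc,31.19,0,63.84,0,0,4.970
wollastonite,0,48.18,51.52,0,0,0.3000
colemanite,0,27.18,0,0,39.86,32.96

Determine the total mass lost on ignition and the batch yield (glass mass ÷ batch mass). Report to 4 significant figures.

The whole derivation maintains full precision at all times. Values along the way appear with 4-significant-digit rounding alongside each step — a single rounding yields every reported result. Derived quantities (the five compositions, yield, the totals, net glass mass, LOI) are computed in full float precision using the weight values per 756.6 pbw of glass precisely as stated by problem or answer.
Ignition loss by material:
  CaMg(CO3)2: 225.1 × 0.4794 = 107.9 pbw
  zircon: 37.49 × 0.001000 = 0.03749 pbw
  talc: 328.1 × 0.04970 = 16.31 pbw
  wollastonite: 219.6 × 0.003000 = 0.6588 pbw
  colemanite: 106.3 × 0.3296 = 35.04 pbw
Total LOI = 160.0 pbw
Glass = batch − LOI = 916.6 − 160.0 = 756.6 pbw

LOI loss = 160.0 pbw; glass = 756.6 pbw; yield = 82.55%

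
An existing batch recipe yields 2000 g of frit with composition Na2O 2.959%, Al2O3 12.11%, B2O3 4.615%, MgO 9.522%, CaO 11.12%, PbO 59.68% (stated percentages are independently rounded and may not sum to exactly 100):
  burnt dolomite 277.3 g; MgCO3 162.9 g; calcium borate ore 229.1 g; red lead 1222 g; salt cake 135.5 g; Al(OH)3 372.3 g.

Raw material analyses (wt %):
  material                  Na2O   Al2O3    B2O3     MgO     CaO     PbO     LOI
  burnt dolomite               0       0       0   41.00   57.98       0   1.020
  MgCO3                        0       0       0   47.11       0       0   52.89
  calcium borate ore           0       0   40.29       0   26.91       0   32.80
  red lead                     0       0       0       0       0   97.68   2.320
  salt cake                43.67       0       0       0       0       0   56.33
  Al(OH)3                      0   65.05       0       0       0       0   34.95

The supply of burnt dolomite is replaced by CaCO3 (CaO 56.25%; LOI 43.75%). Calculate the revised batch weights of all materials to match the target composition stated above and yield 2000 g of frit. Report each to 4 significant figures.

Revised batch per 2000 g frit:
  CaCO3: 285.8 g
  MgCO3: 404.2 g
  calcium borate ore: 229.1 g
  red lead: 1222 g
  salt cake: 135.5 g
  Al(OH)3: 372.3 g
Total batch = 2649 g; LOI loss = 648.8 g

Intermediates are displayed, with 4-significant-digit rounding, in the printout; each numeric step holds exact precision at every stage; exactly one rounding lands on each reported figure; all derived quantities, which include the six compositions, glass mass, LOI, yield, totals, are rebuilt in full precision, exactly as printed in question or answer, from the batch weights per 2000 g of glass.
Target masses of each oxide per 2000 g frit:
  Na2O: 2.959% × 2000 = 59.18 g
  Al2O3: 12.11% × 2000 = 242.2 g
  B2O3: 4.615% × 2000 = 92.30 g
  MgO: 9.522% × 2000 = 190.4 g
  CaO: 11.12% × 2000 = 222.4 g
  PbO: 59.68% × 2000 = 1194 g
Balance tally, oxide-wise, from the weights as reported, per the basis as stated (sums match the target masses modulo rounding of the values):
  Na2O: 135.5·0.4367 = 59.17 g (target 59.18 g)
  Al2O3: 372.3·0.6505 = 242.2 g (target 242.2 g)
  B2O3: 229.1·0.4029 = 92.30 g (target 92.30 g)
  MgO: 404.2·0.4711 = 190.4 g (target 190.4 g)
  CaO: 285.8·0.5625 + 229.1·0.2691 = 222.4 g (target 222.4 g)
  PbO: 1222·0.9768 = 1194 g (target 1194 g)
The glass-mass cross-check: Σ batch − LOI loss = 2000 g (oxide target masses add up to 2000 g; stated basis 2000 g — deltas are rounding alone).
Batch total: Σ batch = 2649 g; LOI loss = Σ batch·LOI = 648.8 g; yield: glass divided by total = 75.51%.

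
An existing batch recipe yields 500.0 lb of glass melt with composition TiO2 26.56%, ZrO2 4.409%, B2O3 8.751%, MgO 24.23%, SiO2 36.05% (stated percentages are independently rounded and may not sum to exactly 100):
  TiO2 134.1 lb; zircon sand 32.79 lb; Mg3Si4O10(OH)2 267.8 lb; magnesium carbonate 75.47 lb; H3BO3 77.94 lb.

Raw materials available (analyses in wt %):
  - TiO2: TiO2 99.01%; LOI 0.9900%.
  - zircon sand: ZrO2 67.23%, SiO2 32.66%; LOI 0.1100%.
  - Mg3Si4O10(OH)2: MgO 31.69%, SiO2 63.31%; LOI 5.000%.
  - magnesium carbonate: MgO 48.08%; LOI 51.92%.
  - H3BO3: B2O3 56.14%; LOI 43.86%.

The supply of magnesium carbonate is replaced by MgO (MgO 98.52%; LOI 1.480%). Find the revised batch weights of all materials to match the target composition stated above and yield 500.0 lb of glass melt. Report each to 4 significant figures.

Revised batch per 500.0 lb glass melt:
  TiO2: 134.1 lb
  zircon sand: 32.79 lb
  Mg3Si4O10(OH)2: 267.8 lb
  MgO: 36.83 lb
  H3BO3: 77.94 lb
Total batch = 549.5 lb; LOI loss = 49.48 lb

Rounding to 4 significant figures extends to every working value as displayed; each numeric step holds full precision at all times. Exactly one rounding is applied to each reported value — the derived quantities, which include the five compositions, ignition loss, net glass mass, totals, the yield, are rebuilt in full float precision, as quoted within the problem or the answer, using the weight values per 500.0 lb of glass.
Oxide-by-oxide targets in 500.0 lb glass melt:
  TiO2: 26.56% × 500.0 = 132.8 lb
  ZrO2: 4.409% × 500.0 = 22.04 lb
  B2O3: 8.751% × 500.0 = 43.76 lb
  MgO: 24.23% × 500.0 = 121.2 lb
  SiO2: 36.05% × 500.0 = 180.2 lb
Balance tally, oxide-wise, given the weights on record, per the basis as stated (every target is met by its sum within answer rounding):
  TiO2: 134.1·0.9901 = 132.8 lb (target 132.8 lb)
  ZrO2: 32.79·0.6723 = 22.04 lb (target 22.04 lb)
  B2O3: 77.94·0.5614 = 43.76 lb (target 43.76 lb)
  MgO: 267.8·0.3169 + 36.83·0.9852 = 121.2 lb (target 121.2 lb)
  SiO2: 32.79·0.3266 + 267.8·0.6331 = 180.3 lb (target 180.2 lb)
Glass-mass closure: total charge less LOI = 500.0 lb (oxide target masses add up to 500.0 lb; with the basis standing at 500.0 lb — rounding explains the deltas).
Summing the batch: Σ batch = 549.5 lb; Σ batch·LOI gives LOI loss = 49.48 lb; glass ÷ batch gives a yield of 90.99%.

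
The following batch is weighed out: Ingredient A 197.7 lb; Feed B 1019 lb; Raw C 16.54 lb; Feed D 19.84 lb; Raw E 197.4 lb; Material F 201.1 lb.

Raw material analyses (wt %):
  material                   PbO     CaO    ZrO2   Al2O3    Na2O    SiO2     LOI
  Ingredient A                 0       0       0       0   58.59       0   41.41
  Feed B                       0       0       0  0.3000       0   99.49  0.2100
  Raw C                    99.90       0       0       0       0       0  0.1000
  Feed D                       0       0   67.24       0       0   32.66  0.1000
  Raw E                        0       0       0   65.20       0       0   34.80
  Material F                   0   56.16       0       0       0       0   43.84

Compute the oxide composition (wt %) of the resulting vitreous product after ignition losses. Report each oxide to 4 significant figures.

All arithmetic holds full precision end to end. The intermediate values appear, with 4-significant-figure rounding, alongside each step. Each reported result sees exactly one rounding. All derived quantities, including the six compositions, the totals, the yield, LOI, net glass mass, are computed from the batch weights per 1411 lb of glass at full float precision, as they appear in problem or answer.
What the batch supplies per oxide:
  PbO: 16.54·0.9990 = 16.52 lb
  CaO: 201.1·0.5616 = 112.9 lb
  ZrO2: 19.84·0.6724 = 13.34 lb
  Al2O3: 1019·0.003000 + 197.4·0.6520 = 131.8 lb
  Na2O: 197.7·0.5859 = 115.8 lb
  SiO2: 1019·0.9949 + 19.84·0.3266 = 1020 lb
LOI: 197.7·0.4141 + 1019·0.002100 + 16.54·0.001000 + 19.84·0.001000 + 197.4·0.3480 + 201.1·0.4384 = 240.9 lb
Glass mass = batch − LOI = 1652 − 240.9 = 1411 lb (= Σ oxide masses)
each oxide over glass, ×100, is wt %

Glass mass = 1411 lb (batch 1652 − LOI 240.9).
Composition: PbO 1.171%, CaO 8.006%, ZrO2 0.9457%, Al2O3 9.340%, Na2O 8.211%, SiO2 72.33%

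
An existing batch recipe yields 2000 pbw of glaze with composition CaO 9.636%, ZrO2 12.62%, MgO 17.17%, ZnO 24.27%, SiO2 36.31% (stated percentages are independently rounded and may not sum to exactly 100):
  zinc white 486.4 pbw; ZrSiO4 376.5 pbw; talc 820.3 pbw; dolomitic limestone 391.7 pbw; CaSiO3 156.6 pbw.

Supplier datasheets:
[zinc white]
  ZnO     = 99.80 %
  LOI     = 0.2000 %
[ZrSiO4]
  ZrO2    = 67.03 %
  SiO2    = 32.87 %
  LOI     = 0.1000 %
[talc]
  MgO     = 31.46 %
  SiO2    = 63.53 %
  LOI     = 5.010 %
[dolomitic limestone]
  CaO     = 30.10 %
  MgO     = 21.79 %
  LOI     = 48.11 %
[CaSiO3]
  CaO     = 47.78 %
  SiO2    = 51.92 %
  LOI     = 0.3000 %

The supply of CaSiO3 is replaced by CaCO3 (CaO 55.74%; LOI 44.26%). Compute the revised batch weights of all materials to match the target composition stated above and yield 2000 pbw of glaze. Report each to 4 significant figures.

Working values are shown rounded off to 4 significant digits when written out; full precision is maintained from first step to last — a single rounding completes every reported value; the derived quantities (totals, five oxide percentages, LOI, glass mass, yield) are rebuilt in exact precision from the weighed amounts at 2000 pbw of glass, precisely as stated by the question or the answer.
Oxide-by-oxide targets in 2000 pbw glaze:
  CaO: 9.636% × 2000 = 192.7 pbw
  ZrO2: 12.62% × 2000 = 252.4 pbw
  MgO: 17.17% × 2000 = 343.4 pbw
  ZnO: 24.27% × 2000 = 485.4 pbw
  SiO2: 36.31% × 2000 = 726.2 pbw
Verifying the oxide balance per the reported batch figures, versus the basis set out (sums match the target masses once rounding is allowed for):
  CaO: 206.9·0.3010 + 234.0·0.5574 = 192.7 pbw (target 192.7 pbw)
  ZrO2: 376.5·0.6703 = 252.4 pbw (target 252.4 pbw)
  MgO: 948.3·0.3146 + 206.9·0.2179 = 343.4 pbw (target 343.4 pbw)
  ZnO: 486.4·0.9980 = 485.4 pbw (target 485.4 pbw)
  SiO2: 376.5·0.3287 + 948.3·0.6353 = 726.2 pbw (target 726.2 pbw)
The glass-mass cross-check: total charge less LOI = 2000 pbw (oxide target masses add up to 2000 pbw; versus the stated basis of 2000 pbw — deltas are rounding alone).
Batch total: Σ batch = 2252 pbw; the LOI term Σ batch·LOI equals 252.0 pbw; the yield ratio, glass ÷ batch: 88.81%.

Revised batch per 2000 pbw glaze:
  zinc white: 486.4 pbw
  ZrSiO4: 376.5 pbw
  talc: 948.3 pbw
  dolomitic limestone: 206.9 pbw
  CaCO3: 234.0 pbw
Total batch = 2252 pbw; LOI loss = 252.0 pbw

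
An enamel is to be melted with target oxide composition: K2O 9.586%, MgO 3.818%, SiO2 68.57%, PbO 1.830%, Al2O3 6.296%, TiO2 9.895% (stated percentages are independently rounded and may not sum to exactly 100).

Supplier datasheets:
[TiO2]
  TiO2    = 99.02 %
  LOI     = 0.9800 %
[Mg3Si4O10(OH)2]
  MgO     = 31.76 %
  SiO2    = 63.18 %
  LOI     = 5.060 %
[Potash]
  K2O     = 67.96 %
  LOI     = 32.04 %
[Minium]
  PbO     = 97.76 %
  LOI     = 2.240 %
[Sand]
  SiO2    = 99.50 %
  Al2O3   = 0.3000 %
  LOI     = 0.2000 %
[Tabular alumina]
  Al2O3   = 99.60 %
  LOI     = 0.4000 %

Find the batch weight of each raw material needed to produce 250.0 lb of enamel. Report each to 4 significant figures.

Batch per 250.0 lb enamel:
  TiO2: 24.98 lb
  Mg3Si4O10(OH)2: 30.05 lb
  Potash: 35.26 lb
  Minium: 4.680 lb
  Sand: 153.2 lb
  Tabular alumina: 15.34 lb
Total batch = 263.5 lb; LOI loss = 13.54 lb; yield = 94.86%

The intermediate values are displayed (rounded to 4 significant figures) at each printed step; each numeric step keeps full float precision through the solve — each reported value is rounded once only; the derived quantities (LOI, six oxide percentages, the totals, the yield, glass mass) are re-derived starting from the weights per 250.0 lb of glass at full float precision, as given in question or answer.
Target oxide masses per 250.0 lb enamel:
  K2O: 9.586% × 250.0 = 23.96 lb
  MgO: 3.818% × 250.0 = 9.545 lb
  SiO2: 68.57% × 250.0 = 171.4 lb
  PbO: 1.830% × 250.0 = 4.575 lb
  Al2O3: 6.296% × 250.0 = 15.74 lb
  TiO2: 9.895% × 250.0 = 24.74 lb
Sums-versus-targets review applying the batch weights above, per the basis as stated (sums match the target masses net of answer rounding effects):
  K2O: 35.26·0.6796 = 23.96 lb (target 23.96 lb)
  MgO: 30.05·0.3176 = 9.544 lb (target 9.545 lb)
  SiO2: 30.05·0.6318 + 153.2·0.9950 = 171.4 lb (target 171.4 lb)
  PbO: 4.680·0.9776 = 4.575 lb (target 4.575 lb)
  Al2O3: 153.2·0.003000 + 15.34·0.9960 = 15.74 lb (target 15.74 lb)
  TiO2: 24.98·0.9902 = 24.74 lb (target 24.74 lb)
Glass-mass sanity pass: batch total minus LOI = 250.0 lb (summing oxide targets gives 250.0 lb; basis as stated: 250.0 lb — differing by rounding only).
Total batch = Σ batch = 263.5 lb; the LOI term Σ batch·LOI equals 13.54 lb; yield = glass ÷ total batch = 94.86%.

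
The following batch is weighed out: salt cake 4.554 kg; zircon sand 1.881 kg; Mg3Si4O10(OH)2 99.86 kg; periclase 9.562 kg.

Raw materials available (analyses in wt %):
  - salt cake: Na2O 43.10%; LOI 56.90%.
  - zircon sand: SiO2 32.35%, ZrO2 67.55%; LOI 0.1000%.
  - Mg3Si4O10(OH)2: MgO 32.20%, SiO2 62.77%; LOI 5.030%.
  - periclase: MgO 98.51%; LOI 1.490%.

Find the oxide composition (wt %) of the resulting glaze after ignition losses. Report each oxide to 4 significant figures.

Glass mass = 108.1 kg (batch 115.9 − LOI 7.759).
Composition: MgO 38.46%, SiO2 58.55%, Na2O 1.816%, ZrO2 1.175%

All arithmetic runs at full precision at each step. In-progress results appear rounded off to 4 significant digits in the working. A single rounding produces every reported number. Derived quantities (net glass mass, ignition loss, yield, four oxide percentages, the totals) are carried at full float precision using the weight values for 108.1 kg of glass as set out in the question or the answer.
What the batch supplies per oxide:
  MgO: 99.86·0.3220 + 9.562·0.9851 = 41.57 kg
  SiO2: 1.881·0.3235 + 99.86·0.6277 = 63.29 kg
  Na2O: 4.554·0.4310 = 1.963 kg
  ZrO2: 1.881·0.6755 = 1.271 kg
LOI: 4.554·0.5690 + 1.881·0.001000 + 99.86·0.05030 + 9.562·0.01490 = 7.759 kg
Glass = total batch minus LOI = 115.9 − 7.759 = 108.1 kg (equal to the oxide-mass sum)
percent by weight: oxide/glass ×100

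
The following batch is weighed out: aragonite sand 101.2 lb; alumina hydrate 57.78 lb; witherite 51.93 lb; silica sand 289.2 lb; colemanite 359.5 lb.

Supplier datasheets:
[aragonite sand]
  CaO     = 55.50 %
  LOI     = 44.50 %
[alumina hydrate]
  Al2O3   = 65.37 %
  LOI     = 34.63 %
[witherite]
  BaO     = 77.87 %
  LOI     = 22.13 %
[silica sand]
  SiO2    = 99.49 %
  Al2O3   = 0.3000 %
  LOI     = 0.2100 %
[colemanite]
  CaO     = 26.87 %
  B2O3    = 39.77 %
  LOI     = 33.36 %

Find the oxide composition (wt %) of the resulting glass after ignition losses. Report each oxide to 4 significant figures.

The intermediate values are printed (rounded to 4 significant figures) alongside each step — all internal work maintains exact precision throughout — exactly one rounding is applied to every reported number — all derived quantities, which include the five compositions, the totals, glass mass, ignition loss, yield, are recomputed at full float precision, as set out in the problem or answer text, using the weight values for 662.5 lb of glass.
Per-oxide mass from batch:
  CaO: 101.2·0.5550 + 359.5·0.2687 = 152.8 lb
  SiO2: 289.2·0.9949 = 287.7 lb
  B2O3: 359.5·0.3977 = 143.0 lb
  BaO: 51.93·0.7787 = 40.44 lb
  Al2O3: 57.78·0.6537 + 289.2·0.003000 = 38.64 lb
LOI: 101.2·0.4450 + 57.78·0.3463 + 51.93·0.2213 + 289.2·0.002100 + 359.5·0.3336 = 197.1 lb
The glass mass, total less LOI, = 859.6 − 197.1 = 662.5 lb (equal to the oxide-mass sum)
each wt % is 100 × oxide ÷ glass

Glass mass = 662.5 lb (batch 859.6 − LOI 197.1).
Composition: CaO 23.06%, SiO2 43.43%, B2O3 21.58%, BaO 6.103%, Al2O3 5.832%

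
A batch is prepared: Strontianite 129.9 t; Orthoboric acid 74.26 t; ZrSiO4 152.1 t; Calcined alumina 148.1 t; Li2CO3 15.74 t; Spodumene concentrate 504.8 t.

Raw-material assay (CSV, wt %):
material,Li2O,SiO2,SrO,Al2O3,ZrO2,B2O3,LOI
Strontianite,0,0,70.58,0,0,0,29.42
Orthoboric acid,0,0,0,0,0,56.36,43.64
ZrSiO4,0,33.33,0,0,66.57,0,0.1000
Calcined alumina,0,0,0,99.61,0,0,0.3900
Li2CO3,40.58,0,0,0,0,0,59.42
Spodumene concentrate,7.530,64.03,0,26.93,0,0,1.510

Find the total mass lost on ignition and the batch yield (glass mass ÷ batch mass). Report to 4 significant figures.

The intermediate values are printed (rounded to four significant digits) between the steps; all arithmetic runs at exact precision at all times. Each reported number is rounded only once; derived quantities (glass mass, the totals, LOI, yield, the six compositions) are recomputed in full precision from the batch weights on 936.6 t of glass exactly as shown in the problem or answer text.
LOI of each material in turn:
  Strontianite: 129.9 × 0.2942 = 38.22 t
  Orthoboric acid: 74.26 × 0.4364 = 32.41 t
  ZrSiO4: 152.1 × 0.001000 = 0.1521 t
  Calcined alumina: 148.1 × 0.003900 = 0.5776 t
  Li2CO3: 15.74 × 0.5942 = 9.353 t
  Spodumene concentrate: 504.8 × 0.01510 = 7.622 t
Total LOI = 88.33 t
Glass = batch − LOI = 1025 − 88.33 = 936.6 t

LOI loss = 88.33 t; glass = 936.6 t; yield = 91.38%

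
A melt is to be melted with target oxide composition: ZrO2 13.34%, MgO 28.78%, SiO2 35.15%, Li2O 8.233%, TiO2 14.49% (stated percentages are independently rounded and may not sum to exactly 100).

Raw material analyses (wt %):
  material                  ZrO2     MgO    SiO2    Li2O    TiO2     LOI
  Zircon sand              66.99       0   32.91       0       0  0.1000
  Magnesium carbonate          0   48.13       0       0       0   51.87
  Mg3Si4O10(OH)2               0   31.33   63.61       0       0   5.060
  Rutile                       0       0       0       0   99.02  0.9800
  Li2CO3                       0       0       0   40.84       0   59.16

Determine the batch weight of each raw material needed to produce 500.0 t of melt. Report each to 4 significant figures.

Batch per 500.0 t melt:
  Zircon sand: 99.57 t
  Magnesium carbonate: 152.7 t
  Mg3Si4O10(OH)2: 224.8 t
  Rutile: 73.17 t
  Li2CO3: 100.8 t
Total batch = 651.0 t; LOI loss = 151.0 t; yield = 76.80%

Mid-chain values appear rounded to 4 significant digits as written; all arithmetic maintains exact precision end to end — each reported result includes exactly one rounding; the derived quantities are rebuilt from the weighed amounts for 500.0 t of glass in full float precision (the totals, the five compositions, glass mass, yield, LOI), as written in the problem or answer text.
Target oxide masses per 500.0 t melt:
  ZrO2: 13.34% × 500.0 = 66.70 t
  MgO: 28.78% × 500.0 = 143.9 t
  SiO2: 35.15% × 500.0 = 175.8 t
  Li2O: 8.233% × 500.0 = 41.16 t
  TiO2: 14.49% × 500.0 = 72.45 t
Oxide-by-oxide audit per the reported batch figures, versus the basis set out (delivered sums recover each target exact up to rounding of places):
  ZrO2: 99.57·0.6699 = 66.70 t (target 66.70 t)
  MgO: 152.7·0.4813 + 224.8·0.3133 = 143.9 t (target 143.9 t)
  SiO2: 99.57·0.3291 + 224.8·0.6361 = 175.8 t (target 175.8 t)
  Li2O: 100.8·0.4084 = 41.17 t (target 41.16 t)
  TiO2: 73.17·0.9902 = 72.45 t (target 72.45 t)
Glass-mass sanity pass: batch total minus LOI = 500.0 t (summing oxide targets gives 500.0 t; the stated basis being 500.0 t — differing by rounding only).
Adding the batch up: Σ batch = 651.0 t; LOI loss = Σ batch·LOI = 151.0 t; glass ÷ batch gives a yield of 76.80%.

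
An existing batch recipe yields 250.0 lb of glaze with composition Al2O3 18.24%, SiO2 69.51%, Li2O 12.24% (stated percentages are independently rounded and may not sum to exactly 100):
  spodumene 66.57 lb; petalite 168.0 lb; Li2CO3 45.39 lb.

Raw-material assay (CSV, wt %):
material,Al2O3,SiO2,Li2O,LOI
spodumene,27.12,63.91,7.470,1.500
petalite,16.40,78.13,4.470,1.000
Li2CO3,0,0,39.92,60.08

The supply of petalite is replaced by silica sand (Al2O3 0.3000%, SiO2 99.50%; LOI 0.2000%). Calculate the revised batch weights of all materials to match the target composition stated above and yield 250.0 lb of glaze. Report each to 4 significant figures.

Revised batch per 250.0 lb glaze:
  spodumene: 167.4 lb
  silica sand: 67.13 lb
  Li2CO3: 45.33 lb
Total batch = 279.9 lb; LOI loss = 29.88 lb

Every computation maintains exact precision from first step to last — mid-chain values are displayed rounded to 4 significant digits alongside each step — a single rounding finalizes every reported value. Derived quantities, which include LOI, glass mass, three oxide percentages, the totals, the yield, are re-derived in exact precision, precisely as stated by the problem or the answer, from the weighed amounts per 250.0 lb of glass.
Target masses of each oxide per 250.0 lb glaze:
  Al2O3: 18.24% × 250.0 = 45.60 lb
  SiO2: 69.51% × 250.0 = 173.8 lb
  Li2O: 12.24% × 250.0 = 30.60 lb
Oxide-by-oxide audit per the reported batch figures, for the quoted basis mass (every target is met by its sum within answer rounding):
  Al2O3: 167.4·0.2712 + 67.13·0.003000 = 45.60 lb (target 45.60 lb)
  SiO2: 167.4·0.6391 + 67.13·0.9950 = 173.8 lb (target 173.8 lb)
  Li2O: 167.4·0.07470 + 45.33·0.3992 = 30.60 lb (target 30.60 lb)
Glass-mass sanity pass: batch total minus LOI = 250.0 lb (per-oxide target masses sum to 250.0 lb; stated basis 250.0 lb — deltas are rounding alone).
Whole-batch sum: Σ batch = 279.9 lb; ignition loss, Σ(batch × LOI) = 29.88 lb; yield = glass ÷ total batch = 89.32%.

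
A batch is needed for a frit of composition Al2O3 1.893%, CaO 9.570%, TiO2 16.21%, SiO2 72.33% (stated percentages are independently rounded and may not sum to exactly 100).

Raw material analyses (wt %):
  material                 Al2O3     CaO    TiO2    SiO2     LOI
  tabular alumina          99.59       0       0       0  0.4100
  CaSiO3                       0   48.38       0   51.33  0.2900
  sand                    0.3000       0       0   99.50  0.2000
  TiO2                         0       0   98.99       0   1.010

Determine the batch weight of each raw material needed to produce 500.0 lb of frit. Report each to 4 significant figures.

Batch per 500.0 lb frit:
  tabular alumina: 8.563 lb
  CaSiO3: 98.90 lb
  sand: 312.4 lb
  TiO2: 81.88 lb
Total batch = 501.7 lb; LOI loss = 1.774 lb; yield = 99.65%

All arithmetic runs at full precision at every stage; in-progress results are displayed (rounded to four significant figures) as written — exactly one rounding is applied to every reported value. Derived quantities, including the four compositions, LOI, glass mass, yield, totals, are re-derived starting from the weights on 500.0 lb of glass in full precision, exactly as printed in the problem or the answer.
Target masses of each oxide per 500.0 lb frit:
  Al2O3: 1.893% × 500.0 = 9.465 lb
  CaO: 9.570% × 500.0 = 47.85 lb
  TiO2: 16.21% × 500.0 = 81.05 lb
  SiO2: 72.33% × 500.0 = 361.6 lb
Sums-versus-targets review using the reported weights, against the basis in use (delivered sums recover each target modulo rounding of the values):
  Al2O3: 8.563·0.9959 + 312.4·0.003000 = 9.465 lb (target 9.465 lb)
  CaO: 98.90·0.4838 = 47.85 lb (target 47.85 lb)
  TiO2: 81.88·0.9899 = 81.05 lb (target 81.05 lb)
  SiO2: 98.90·0.5133 + 312.4·0.9950 = 361.6 lb (target 361.6 lb)
Mass balance on the glass: net batch after ignition = 500.0 lb (targets for the oxides total 500.0 lb; the stated basis being 500.0 lb — a pure rounding effect).
Batch grand total — Σ batch = 501.7 lb; LOI loss = Σ batch·LOI = 1.774 lb; yield, glass over the total, = 99.65%.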